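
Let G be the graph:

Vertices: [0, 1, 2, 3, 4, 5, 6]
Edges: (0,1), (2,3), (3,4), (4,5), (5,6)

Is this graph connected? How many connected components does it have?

Checking connectivity: the graph has 2 connected component(s).
Components: [[0, 1], [2, 3, 4, 5, 6]]. The graph is NOT connected.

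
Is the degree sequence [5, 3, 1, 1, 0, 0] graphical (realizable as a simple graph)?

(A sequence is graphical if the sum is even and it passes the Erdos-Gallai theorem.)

Sum of degrees = 10. Sum is even but fails Erdos-Gallai. The sequence is NOT graphical.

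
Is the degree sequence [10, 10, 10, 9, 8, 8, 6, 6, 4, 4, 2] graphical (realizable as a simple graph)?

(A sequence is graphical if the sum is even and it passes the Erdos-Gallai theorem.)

Sum of degrees = 77. Sum is odd, so the sequence is NOT graphical.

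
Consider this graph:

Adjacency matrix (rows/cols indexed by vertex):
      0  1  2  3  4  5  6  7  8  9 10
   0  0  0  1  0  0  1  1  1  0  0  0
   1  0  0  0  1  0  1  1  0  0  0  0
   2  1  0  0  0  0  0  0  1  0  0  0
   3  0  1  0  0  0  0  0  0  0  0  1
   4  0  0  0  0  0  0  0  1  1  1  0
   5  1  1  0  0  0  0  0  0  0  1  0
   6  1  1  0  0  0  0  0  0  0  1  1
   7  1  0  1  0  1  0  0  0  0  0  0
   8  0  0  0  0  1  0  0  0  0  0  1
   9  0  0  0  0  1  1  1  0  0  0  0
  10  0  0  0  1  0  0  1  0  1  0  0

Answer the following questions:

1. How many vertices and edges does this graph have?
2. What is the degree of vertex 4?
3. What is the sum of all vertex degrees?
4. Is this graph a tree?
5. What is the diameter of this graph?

Count: 11 vertices, 16 edges.
Vertex 4 has neighbors [7, 8, 9], degree = 3.
Handshaking lemma: 2 * 16 = 32.
A tree on 11 vertices has 10 edges. This graph has 16 edges (6 extra). Not a tree.
Diameter (longest shortest path) = 4.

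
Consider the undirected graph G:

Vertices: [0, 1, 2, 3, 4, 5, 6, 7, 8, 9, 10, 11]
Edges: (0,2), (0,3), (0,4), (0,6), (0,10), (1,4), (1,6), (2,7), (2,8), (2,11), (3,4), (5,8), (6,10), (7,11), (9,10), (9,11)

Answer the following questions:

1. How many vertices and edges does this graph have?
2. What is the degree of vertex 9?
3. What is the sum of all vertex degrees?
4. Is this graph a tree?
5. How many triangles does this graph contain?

Count: 12 vertices, 16 edges.
Vertex 9 has neighbors [10, 11], degree = 2.
Handshaking lemma: 2 * 16 = 32.
A tree on 12 vertices has 11 edges. This graph has 16 edges (5 extra). Not a tree.
Number of triangles = 3.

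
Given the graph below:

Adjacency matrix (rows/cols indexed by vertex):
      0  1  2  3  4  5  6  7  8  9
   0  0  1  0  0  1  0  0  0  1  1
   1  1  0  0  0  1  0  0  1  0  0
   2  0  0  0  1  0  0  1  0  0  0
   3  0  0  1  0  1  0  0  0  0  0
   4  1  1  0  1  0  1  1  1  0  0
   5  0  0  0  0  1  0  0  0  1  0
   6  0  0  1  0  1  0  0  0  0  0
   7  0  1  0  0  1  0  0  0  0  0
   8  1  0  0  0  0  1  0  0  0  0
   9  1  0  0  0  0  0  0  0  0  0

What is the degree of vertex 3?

Vertex 3 has neighbors [2, 4], so deg(3) = 2.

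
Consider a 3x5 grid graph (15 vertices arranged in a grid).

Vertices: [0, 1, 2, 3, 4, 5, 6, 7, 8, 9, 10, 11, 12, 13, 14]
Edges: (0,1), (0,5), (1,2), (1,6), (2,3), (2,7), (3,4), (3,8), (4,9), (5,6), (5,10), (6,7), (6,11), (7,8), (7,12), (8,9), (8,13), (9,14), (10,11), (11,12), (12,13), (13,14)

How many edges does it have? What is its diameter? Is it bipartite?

A 3x5 grid has 10 vertical edges and 12 horizontal edges.
Total edges = 10 + 12 = 22.
Diameter = (3-1) + (5-1) = 6 (corner to opposite corner).
Grid graphs are bipartite (checkerboard coloring).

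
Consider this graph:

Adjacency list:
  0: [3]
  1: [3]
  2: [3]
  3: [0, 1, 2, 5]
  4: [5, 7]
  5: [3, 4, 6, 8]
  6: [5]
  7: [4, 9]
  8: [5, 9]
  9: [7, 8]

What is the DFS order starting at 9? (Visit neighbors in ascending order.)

DFS from vertex 9 (neighbors processed in ascending order):
Visit order: 9, 7, 4, 5, 3, 0, 1, 2, 6, 8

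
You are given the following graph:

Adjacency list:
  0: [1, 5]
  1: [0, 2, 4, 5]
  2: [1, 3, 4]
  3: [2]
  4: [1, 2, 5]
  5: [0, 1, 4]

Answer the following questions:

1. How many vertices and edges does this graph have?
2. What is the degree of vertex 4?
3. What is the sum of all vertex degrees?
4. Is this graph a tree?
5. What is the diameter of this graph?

Count: 6 vertices, 8 edges.
Vertex 4 has neighbors [1, 2, 5], degree = 3.
Handshaking lemma: 2 * 8 = 16.
A tree on 6 vertices has 5 edges. This graph has 8 edges (3 extra). Not a tree.
Diameter (longest shortest path) = 3.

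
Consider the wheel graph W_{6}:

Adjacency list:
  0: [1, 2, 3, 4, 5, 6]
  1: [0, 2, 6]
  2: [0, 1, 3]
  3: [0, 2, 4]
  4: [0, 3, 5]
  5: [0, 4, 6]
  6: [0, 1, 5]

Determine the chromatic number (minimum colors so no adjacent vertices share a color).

W_{6} = C_{6} plus a hub adjacent to every cycle vertex.
The outer cycle needs 2 colors (even cycle); the hub is adjacent to all of them so needs a fresh color.
Chromatic number = 2 + 1 = 3.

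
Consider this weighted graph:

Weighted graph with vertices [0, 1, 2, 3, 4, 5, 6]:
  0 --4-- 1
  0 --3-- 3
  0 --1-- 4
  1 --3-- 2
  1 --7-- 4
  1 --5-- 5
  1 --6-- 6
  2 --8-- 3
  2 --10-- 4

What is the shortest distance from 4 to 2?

Using Dijkstra's algorithm from vertex 4:
Shortest path: 4 -> 0 -> 1 -> 2
Total weight: 1 + 4 + 3 = 8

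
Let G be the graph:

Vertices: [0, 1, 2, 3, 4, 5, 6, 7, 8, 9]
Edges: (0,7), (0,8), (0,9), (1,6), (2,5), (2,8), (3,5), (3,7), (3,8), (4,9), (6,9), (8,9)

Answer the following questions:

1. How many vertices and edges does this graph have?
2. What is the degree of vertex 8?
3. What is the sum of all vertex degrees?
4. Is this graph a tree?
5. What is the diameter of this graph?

Count: 10 vertices, 12 edges.
Vertex 8 has neighbors [0, 2, 3, 9], degree = 4.
Handshaking lemma: 2 * 12 = 24.
A tree on 10 vertices has 9 edges. This graph has 12 edges (3 extra). Not a tree.
Diameter (longest shortest path) = 5.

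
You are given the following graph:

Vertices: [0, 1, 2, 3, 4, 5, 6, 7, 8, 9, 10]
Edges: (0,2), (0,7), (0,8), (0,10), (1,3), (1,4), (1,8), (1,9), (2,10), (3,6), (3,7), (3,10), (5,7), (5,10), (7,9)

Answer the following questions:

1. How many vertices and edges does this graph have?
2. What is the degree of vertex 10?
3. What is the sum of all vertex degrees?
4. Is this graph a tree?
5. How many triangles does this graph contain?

Count: 11 vertices, 15 edges.
Vertex 10 has neighbors [0, 2, 3, 5], degree = 4.
Handshaking lemma: 2 * 15 = 30.
A tree on 11 vertices has 10 edges. This graph has 15 edges (5 extra). Not a tree.
Number of triangles = 1.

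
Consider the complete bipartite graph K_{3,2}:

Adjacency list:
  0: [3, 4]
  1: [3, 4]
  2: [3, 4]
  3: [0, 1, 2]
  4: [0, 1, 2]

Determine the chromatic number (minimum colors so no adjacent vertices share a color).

K_{3,2} is bipartite: vertices split into two independent sets of size 3 and 2.
Color one set 0, the other 1. No adjacent vertices share a color.
Chromatic number = 2.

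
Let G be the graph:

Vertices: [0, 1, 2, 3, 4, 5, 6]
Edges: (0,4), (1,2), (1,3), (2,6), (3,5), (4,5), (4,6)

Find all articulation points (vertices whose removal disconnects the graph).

An articulation point is a vertex whose removal disconnects the graph.
Articulation points: [4]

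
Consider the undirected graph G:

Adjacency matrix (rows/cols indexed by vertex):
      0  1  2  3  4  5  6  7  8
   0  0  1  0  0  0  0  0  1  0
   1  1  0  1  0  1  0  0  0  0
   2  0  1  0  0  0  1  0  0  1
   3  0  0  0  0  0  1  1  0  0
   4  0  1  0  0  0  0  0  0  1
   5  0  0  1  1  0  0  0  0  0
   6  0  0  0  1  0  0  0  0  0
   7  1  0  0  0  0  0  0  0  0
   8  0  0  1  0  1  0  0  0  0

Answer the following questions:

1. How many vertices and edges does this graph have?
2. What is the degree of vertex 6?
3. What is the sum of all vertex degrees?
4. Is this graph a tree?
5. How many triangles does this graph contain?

Count: 9 vertices, 9 edges.
Vertex 6 has neighbors [3], degree = 1.
Handshaking lemma: 2 * 9 = 18.
A tree on 9 vertices has 8 edges. This graph has 9 edges (1 extra). Not a tree.
Number of triangles = 0.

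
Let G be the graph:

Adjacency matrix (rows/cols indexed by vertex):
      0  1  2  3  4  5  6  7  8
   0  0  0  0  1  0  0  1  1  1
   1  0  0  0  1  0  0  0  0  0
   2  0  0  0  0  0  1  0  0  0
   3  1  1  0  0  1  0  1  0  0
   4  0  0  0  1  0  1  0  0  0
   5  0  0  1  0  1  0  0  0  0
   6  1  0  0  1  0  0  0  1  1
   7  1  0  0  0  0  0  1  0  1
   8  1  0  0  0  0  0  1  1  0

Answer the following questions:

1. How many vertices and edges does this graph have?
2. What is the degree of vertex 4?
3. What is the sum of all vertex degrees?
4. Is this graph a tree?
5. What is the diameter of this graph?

Count: 9 vertices, 12 edges.
Vertex 4 has neighbors [3, 5], degree = 2.
Handshaking lemma: 2 * 12 = 24.
A tree on 9 vertices has 8 edges. This graph has 12 edges (4 extra). Not a tree.
Diameter (longest shortest path) = 5.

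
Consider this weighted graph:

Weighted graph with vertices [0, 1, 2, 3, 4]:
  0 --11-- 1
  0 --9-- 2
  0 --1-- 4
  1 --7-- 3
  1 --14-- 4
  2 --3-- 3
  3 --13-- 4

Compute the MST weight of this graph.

Applying Kruskal's algorithm (sort edges by weight, add if no cycle):
  Add (0,4) w=1
  Add (2,3) w=3
  Add (1,3) w=7
  Add (0,2) w=9
  Skip (0,1) w=11 (creates cycle)
  Skip (3,4) w=13 (creates cycle)
  Skip (1,4) w=14 (creates cycle)
MST weight = 20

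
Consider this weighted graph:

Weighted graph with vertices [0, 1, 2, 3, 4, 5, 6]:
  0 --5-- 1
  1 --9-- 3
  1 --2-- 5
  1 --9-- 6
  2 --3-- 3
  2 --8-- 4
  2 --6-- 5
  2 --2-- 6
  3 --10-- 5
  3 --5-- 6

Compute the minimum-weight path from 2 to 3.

Using Dijkstra's algorithm from vertex 2:
Shortest path: 2 -> 3
Total weight: 3 = 3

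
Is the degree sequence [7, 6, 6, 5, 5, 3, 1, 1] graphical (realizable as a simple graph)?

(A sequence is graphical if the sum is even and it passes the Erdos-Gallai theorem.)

Sum of degrees = 34. Sum is even but fails Erdos-Gallai. The sequence is NOT graphical.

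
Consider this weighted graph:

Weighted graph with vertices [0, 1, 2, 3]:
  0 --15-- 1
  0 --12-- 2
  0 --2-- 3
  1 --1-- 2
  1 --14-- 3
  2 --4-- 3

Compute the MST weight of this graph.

Applying Kruskal's algorithm (sort edges by weight, add if no cycle):
  Add (1,2) w=1
  Add (0,3) w=2
  Add (2,3) w=4
  Skip (0,2) w=12 (creates cycle)
  Skip (1,3) w=14 (creates cycle)
  Skip (0,1) w=15 (creates cycle)
MST weight = 7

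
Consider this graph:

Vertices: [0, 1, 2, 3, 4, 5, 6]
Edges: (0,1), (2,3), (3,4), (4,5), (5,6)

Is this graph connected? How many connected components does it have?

Checking connectivity: the graph has 2 connected component(s).
Components: [[0, 1], [2, 3, 4, 5, 6]]. The graph is NOT connected.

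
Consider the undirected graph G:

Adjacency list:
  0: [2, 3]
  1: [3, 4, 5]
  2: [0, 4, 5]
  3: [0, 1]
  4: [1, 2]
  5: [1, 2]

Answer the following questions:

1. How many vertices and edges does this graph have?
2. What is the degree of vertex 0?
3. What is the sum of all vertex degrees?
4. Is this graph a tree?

Count: 6 vertices, 7 edges.
Vertex 0 has neighbors [2, 3], degree = 2.
Handshaking lemma: 2 * 7 = 14.
A tree on 6 vertices has 5 edges. This graph has 7 edges (2 extra). Not a tree.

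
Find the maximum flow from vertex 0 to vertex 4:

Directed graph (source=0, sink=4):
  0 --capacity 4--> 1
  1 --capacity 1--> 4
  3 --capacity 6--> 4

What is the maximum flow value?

Computing max flow:
  Flow on (0->1): 1/4
  Flow on (1->4): 1/1
Maximum flow = 1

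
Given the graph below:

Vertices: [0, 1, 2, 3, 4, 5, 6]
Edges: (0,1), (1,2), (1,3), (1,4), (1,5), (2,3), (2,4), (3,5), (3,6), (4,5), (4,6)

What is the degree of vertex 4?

Vertex 4 has neighbors [1, 2, 5, 6], so deg(4) = 4.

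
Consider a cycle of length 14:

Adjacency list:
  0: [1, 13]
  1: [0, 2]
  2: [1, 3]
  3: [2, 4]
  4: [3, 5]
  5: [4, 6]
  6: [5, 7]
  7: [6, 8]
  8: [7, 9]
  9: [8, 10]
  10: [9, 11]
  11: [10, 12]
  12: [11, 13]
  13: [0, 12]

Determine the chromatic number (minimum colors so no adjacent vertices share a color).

This is an even cycle (C_14). Even cycles are bipartite.
Chromatic number = 2.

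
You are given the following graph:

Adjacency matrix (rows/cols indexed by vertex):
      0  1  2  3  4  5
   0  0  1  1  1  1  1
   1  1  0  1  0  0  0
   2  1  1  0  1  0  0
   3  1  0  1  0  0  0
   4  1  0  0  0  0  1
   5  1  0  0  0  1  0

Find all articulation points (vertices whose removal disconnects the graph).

An articulation point is a vertex whose removal disconnects the graph.
Articulation points: [0]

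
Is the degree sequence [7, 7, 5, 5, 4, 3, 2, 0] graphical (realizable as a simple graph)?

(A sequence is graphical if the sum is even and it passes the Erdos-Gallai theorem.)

Sum of degrees = 33. Sum is odd, so the sequence is NOT graphical.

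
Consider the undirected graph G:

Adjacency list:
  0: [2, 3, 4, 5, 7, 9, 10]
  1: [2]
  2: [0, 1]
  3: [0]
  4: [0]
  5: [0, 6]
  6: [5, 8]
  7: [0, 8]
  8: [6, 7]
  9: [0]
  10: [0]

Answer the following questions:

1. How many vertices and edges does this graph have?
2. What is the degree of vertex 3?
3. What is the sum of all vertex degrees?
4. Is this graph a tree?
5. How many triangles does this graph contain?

Count: 11 vertices, 11 edges.
Vertex 3 has neighbors [0], degree = 1.
Handshaking lemma: 2 * 11 = 22.
A tree on 11 vertices has 10 edges. This graph has 11 edges (1 extra). Not a tree.
Number of triangles = 0.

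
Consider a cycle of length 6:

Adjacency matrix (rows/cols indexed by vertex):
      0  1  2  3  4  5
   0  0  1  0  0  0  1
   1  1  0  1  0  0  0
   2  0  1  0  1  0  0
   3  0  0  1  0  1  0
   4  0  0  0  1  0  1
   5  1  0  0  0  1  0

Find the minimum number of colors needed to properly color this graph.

This is an even cycle (C_6). Even cycles are bipartite.
Chromatic number = 2.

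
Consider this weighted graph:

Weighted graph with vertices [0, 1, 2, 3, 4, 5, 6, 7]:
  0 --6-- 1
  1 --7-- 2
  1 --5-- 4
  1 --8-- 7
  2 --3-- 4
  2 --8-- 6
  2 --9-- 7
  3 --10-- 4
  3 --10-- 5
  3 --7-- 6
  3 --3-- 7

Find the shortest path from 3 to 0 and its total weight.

Using Dijkstra's algorithm from vertex 3:
Shortest path: 3 -> 7 -> 1 -> 0
Total weight: 3 + 8 + 6 = 17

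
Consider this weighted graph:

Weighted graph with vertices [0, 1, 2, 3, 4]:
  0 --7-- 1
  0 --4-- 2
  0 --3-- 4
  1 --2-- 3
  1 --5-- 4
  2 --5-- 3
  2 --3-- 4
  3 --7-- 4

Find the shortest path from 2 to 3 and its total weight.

Using Dijkstra's algorithm from vertex 2:
Shortest path: 2 -> 3
Total weight: 5 = 5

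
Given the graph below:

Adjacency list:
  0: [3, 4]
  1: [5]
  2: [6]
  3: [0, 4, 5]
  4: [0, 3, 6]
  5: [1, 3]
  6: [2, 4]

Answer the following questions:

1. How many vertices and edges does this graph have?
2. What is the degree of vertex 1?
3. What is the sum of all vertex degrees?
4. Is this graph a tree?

Count: 7 vertices, 7 edges.
Vertex 1 has neighbors [5], degree = 1.
Handshaking lemma: 2 * 7 = 14.
A tree on 7 vertices has 6 edges. This graph has 7 edges (1 extra). Not a tree.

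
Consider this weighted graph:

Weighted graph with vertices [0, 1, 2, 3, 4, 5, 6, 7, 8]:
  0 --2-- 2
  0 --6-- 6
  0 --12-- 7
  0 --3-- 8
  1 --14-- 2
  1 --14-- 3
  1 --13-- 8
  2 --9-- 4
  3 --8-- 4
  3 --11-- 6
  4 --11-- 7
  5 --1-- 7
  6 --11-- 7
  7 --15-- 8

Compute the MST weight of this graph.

Applying Kruskal's algorithm (sort edges by weight, add if no cycle):
  Add (5,7) w=1
  Add (0,2) w=2
  Add (0,8) w=3
  Add (0,6) w=6
  Add (3,4) w=8
  Add (2,4) w=9
  Skip (3,6) w=11 (creates cycle)
  Add (4,7) w=11
  Skip (6,7) w=11 (creates cycle)
  Skip (0,7) w=12 (creates cycle)
  Add (1,8) w=13
  Skip (1,2) w=14 (creates cycle)
  Skip (1,3) w=14 (creates cycle)
  Skip (7,8) w=15 (creates cycle)
MST weight = 53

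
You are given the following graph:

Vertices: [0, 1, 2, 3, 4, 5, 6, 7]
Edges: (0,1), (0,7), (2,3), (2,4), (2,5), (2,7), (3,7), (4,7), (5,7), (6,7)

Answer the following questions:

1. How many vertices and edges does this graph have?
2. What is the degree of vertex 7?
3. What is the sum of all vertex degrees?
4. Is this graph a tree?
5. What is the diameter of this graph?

Count: 8 vertices, 10 edges.
Vertex 7 has neighbors [0, 2, 3, 4, 5, 6], degree = 6.
Handshaking lemma: 2 * 10 = 20.
A tree on 8 vertices has 7 edges. This graph has 10 edges (3 extra). Not a tree.
Diameter (longest shortest path) = 3.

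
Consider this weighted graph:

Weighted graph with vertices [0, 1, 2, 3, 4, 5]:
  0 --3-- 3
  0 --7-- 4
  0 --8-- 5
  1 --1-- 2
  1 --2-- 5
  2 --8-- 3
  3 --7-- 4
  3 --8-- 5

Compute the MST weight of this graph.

Applying Kruskal's algorithm (sort edges by weight, add if no cycle):
  Add (1,2) w=1
  Add (1,5) w=2
  Add (0,3) w=3
  Add (0,4) w=7
  Skip (3,4) w=7 (creates cycle)
  Add (0,5) w=8
  Skip (2,3) w=8 (creates cycle)
  Skip (3,5) w=8 (creates cycle)
MST weight = 21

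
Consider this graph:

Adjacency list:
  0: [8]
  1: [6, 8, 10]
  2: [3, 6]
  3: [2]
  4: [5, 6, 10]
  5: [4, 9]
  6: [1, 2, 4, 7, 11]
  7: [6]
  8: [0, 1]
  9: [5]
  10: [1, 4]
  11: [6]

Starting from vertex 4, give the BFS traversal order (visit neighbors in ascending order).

BFS from vertex 4 (neighbors processed in ascending order):
Visit order: 4, 5, 6, 10, 9, 1, 2, 7, 11, 8, 3, 0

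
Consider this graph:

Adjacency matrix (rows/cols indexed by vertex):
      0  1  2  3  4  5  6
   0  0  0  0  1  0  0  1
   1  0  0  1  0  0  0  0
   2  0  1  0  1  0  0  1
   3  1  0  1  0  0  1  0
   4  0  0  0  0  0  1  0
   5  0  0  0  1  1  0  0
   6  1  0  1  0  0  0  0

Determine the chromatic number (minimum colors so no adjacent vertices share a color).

The graph has a maximum clique of size 2 (lower bound on chromatic number).
A valid 2-coloring: {0: 0, 1: 1, 2: 0, 3: 1, 4: 1, 5: 0, 6: 1}.
Chromatic number = 2.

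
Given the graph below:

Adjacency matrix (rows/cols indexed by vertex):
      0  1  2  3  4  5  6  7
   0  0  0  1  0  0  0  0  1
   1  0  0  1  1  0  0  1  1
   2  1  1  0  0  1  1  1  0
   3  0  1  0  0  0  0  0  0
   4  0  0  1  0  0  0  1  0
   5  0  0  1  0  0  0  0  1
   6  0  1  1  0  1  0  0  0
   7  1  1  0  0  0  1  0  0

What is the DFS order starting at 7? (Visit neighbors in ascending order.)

DFS from vertex 7 (neighbors processed in ascending order):
Visit order: 7, 0, 2, 1, 3, 6, 4, 5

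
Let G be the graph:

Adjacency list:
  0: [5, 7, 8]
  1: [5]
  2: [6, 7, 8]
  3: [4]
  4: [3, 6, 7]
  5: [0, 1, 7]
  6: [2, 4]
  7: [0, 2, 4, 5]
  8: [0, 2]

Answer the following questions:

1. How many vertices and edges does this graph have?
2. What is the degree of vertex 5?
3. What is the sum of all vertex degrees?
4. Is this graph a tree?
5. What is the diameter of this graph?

Count: 9 vertices, 11 edges.
Vertex 5 has neighbors [0, 1, 7], degree = 3.
Handshaking lemma: 2 * 11 = 22.
A tree on 9 vertices has 8 edges. This graph has 11 edges (3 extra). Not a tree.
Diameter (longest shortest path) = 4.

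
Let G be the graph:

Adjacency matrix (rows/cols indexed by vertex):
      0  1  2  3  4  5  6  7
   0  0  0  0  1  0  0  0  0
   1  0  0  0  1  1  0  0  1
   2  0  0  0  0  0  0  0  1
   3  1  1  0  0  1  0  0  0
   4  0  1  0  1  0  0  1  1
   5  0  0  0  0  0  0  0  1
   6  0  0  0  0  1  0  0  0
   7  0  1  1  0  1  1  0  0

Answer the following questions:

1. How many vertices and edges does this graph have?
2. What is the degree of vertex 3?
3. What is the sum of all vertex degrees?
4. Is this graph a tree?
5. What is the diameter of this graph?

Count: 8 vertices, 9 edges.
Vertex 3 has neighbors [0, 1, 4], degree = 3.
Handshaking lemma: 2 * 9 = 18.
A tree on 8 vertices has 7 edges. This graph has 9 edges (2 extra). Not a tree.
Diameter (longest shortest path) = 4.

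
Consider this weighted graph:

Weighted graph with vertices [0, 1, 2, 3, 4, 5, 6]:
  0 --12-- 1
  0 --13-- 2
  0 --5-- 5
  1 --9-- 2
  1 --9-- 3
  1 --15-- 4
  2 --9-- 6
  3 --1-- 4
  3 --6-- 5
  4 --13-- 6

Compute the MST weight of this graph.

Applying Kruskal's algorithm (sort edges by weight, add if no cycle):
  Add (3,4) w=1
  Add (0,5) w=5
  Add (3,5) w=6
  Add (1,2) w=9
  Add (1,3) w=9
  Add (2,6) w=9
  Skip (0,1) w=12 (creates cycle)
  Skip (0,2) w=13 (creates cycle)
  Skip (4,6) w=13 (creates cycle)
  Skip (1,4) w=15 (creates cycle)
MST weight = 39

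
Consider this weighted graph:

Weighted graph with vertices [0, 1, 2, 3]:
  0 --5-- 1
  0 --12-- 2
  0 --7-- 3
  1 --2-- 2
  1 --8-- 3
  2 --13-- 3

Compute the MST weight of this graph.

Applying Kruskal's algorithm (sort edges by weight, add if no cycle):
  Add (1,2) w=2
  Add (0,1) w=5
  Add (0,3) w=7
  Skip (1,3) w=8 (creates cycle)
  Skip (0,2) w=12 (creates cycle)
  Skip (2,3) w=13 (creates cycle)
MST weight = 14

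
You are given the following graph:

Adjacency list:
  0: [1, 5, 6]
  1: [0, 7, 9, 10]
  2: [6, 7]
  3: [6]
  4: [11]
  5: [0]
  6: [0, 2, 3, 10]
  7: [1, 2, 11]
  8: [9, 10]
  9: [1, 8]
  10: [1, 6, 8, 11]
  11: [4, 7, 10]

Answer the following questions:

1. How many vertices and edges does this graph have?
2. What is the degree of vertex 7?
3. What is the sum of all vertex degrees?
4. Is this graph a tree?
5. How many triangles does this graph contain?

Count: 12 vertices, 15 edges.
Vertex 7 has neighbors [1, 2, 11], degree = 3.
Handshaking lemma: 2 * 15 = 30.
A tree on 12 vertices has 11 edges. This graph has 15 edges (4 extra). Not a tree.
Number of triangles = 0.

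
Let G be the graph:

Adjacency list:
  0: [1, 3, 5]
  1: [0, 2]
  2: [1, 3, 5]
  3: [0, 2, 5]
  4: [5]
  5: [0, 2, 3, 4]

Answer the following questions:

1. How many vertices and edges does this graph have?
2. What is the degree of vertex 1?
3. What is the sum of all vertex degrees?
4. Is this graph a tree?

Count: 6 vertices, 8 edges.
Vertex 1 has neighbors [0, 2], degree = 2.
Handshaking lemma: 2 * 8 = 16.
A tree on 6 vertices has 5 edges. This graph has 8 edges (3 extra). Not a tree.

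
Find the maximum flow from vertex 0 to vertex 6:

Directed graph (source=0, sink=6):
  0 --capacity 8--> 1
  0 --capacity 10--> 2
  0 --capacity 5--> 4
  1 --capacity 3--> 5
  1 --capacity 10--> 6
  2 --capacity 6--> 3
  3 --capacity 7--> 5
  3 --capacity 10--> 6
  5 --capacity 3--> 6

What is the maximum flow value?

Computing max flow:
  Flow on (0->1): 8/8
  Flow on (0->2): 6/10
  Flow on (1->6): 8/10
  Flow on (2->3): 6/6
  Flow on (3->6): 6/10
Maximum flow = 14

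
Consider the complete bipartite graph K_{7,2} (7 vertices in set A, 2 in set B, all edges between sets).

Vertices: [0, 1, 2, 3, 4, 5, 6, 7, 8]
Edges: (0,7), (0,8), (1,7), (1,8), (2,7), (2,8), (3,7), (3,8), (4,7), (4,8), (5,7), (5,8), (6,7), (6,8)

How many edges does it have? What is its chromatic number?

K_{7,2} has 7 * 2 = 14 edges.
Bipartite graphs have chromatic number 2 (color each partition differently).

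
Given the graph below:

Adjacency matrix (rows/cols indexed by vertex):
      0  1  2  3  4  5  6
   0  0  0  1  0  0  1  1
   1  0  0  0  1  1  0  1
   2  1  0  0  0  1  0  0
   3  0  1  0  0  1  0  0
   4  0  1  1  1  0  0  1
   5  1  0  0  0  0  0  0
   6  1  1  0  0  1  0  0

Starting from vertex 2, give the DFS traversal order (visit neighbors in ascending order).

DFS from vertex 2 (neighbors processed in ascending order):
Visit order: 2, 0, 5, 6, 1, 3, 4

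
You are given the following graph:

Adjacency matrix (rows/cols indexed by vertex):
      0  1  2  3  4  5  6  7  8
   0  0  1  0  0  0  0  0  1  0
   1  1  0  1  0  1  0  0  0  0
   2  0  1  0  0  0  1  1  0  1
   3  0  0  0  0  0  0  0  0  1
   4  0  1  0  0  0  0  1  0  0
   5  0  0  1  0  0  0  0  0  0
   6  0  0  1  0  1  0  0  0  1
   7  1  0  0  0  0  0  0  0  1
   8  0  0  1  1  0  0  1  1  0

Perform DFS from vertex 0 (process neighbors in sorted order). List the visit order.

DFS from vertex 0 (neighbors processed in ascending order):
Visit order: 0, 1, 2, 5, 6, 4, 8, 3, 7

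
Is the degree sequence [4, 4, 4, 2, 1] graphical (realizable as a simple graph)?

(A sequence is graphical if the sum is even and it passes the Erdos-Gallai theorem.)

Sum of degrees = 15. Sum is odd, so the sequence is NOT graphical.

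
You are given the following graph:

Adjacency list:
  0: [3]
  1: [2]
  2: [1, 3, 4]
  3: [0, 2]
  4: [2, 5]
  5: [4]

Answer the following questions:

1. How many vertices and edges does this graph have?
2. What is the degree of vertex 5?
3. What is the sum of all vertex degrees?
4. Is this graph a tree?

Count: 6 vertices, 5 edges.
Vertex 5 has neighbors [4], degree = 1.
Handshaking lemma: 2 * 5 = 10.
A graph is a tree iff it is connected and has exactly n-1 edges. This graph is connected (all 6 vertices in one component) and has 6-1 = 5 edges. It is a tree.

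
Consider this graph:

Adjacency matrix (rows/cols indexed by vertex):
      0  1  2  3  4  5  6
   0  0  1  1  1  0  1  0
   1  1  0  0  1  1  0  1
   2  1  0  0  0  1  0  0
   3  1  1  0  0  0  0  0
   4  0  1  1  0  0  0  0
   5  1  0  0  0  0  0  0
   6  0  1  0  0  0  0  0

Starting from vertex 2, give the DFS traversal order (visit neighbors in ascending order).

DFS from vertex 2 (neighbors processed in ascending order):
Visit order: 2, 0, 1, 3, 4, 6, 5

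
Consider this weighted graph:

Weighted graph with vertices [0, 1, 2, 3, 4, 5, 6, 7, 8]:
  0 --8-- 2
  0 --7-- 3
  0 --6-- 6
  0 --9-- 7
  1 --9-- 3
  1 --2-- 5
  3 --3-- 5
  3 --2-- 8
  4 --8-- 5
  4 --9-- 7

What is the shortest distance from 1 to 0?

Using Dijkstra's algorithm from vertex 1:
Shortest path: 1 -> 5 -> 3 -> 0
Total weight: 2 + 3 + 7 = 12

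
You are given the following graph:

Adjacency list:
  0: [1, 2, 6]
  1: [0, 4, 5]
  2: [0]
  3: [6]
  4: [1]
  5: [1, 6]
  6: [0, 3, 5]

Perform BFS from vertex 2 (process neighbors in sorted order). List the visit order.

BFS from vertex 2 (neighbors processed in ascending order):
Visit order: 2, 0, 1, 6, 4, 5, 3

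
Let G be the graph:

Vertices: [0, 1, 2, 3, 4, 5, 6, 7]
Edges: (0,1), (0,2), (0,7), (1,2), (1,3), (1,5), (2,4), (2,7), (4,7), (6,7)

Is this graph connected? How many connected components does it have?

Checking connectivity: the graph has 1 connected component(s).
All vertices are reachable from each other. The graph IS connected.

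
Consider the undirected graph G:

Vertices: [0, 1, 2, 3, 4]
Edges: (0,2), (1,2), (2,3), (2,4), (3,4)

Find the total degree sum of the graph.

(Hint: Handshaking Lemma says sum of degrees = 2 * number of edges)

Count edges: 5 edges.
By Handshaking Lemma: sum of degrees = 2 * 5 = 10.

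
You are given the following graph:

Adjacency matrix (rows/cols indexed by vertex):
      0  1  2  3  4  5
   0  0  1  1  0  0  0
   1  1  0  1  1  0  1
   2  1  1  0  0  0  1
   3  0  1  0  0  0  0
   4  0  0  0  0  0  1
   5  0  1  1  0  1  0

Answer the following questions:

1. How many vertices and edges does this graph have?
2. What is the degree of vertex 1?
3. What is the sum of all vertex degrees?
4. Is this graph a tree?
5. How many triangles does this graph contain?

Count: 6 vertices, 7 edges.
Vertex 1 has neighbors [0, 2, 3, 5], degree = 4.
Handshaking lemma: 2 * 7 = 14.
A tree on 6 vertices has 5 edges. This graph has 7 edges (2 extra). Not a tree.
Number of triangles = 2.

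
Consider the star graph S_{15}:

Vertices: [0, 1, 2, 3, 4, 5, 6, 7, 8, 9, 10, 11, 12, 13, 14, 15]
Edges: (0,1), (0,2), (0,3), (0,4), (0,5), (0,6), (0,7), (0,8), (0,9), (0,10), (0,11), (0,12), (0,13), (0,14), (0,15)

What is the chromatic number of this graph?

S_{15} has one hub adjacent to 15 leaves; leaves are pairwise non-adjacent.
Color the hub 0 and every leaf 1.
Chromatic number = 2.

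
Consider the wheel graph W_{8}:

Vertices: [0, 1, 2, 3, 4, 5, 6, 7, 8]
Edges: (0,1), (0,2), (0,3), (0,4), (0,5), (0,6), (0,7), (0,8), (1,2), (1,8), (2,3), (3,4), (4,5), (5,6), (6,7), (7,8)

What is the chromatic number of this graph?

W_{8} = C_{8} plus a hub adjacent to every cycle vertex.
The outer cycle needs 2 colors (even cycle); the hub is adjacent to all of them so needs a fresh color.
Chromatic number = 2 + 1 = 3.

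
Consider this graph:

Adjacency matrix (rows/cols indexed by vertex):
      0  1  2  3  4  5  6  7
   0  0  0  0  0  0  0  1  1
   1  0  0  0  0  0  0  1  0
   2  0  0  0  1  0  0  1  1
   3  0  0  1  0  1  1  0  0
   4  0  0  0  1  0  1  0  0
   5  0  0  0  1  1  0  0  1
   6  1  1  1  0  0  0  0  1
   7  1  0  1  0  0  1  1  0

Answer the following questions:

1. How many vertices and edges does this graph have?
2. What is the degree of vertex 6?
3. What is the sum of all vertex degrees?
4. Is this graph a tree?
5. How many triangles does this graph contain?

Count: 8 vertices, 11 edges.
Vertex 6 has neighbors [0, 1, 2, 7], degree = 4.
Handshaking lemma: 2 * 11 = 22.
A tree on 8 vertices has 7 edges. This graph has 11 edges (4 extra). Not a tree.
Number of triangles = 3.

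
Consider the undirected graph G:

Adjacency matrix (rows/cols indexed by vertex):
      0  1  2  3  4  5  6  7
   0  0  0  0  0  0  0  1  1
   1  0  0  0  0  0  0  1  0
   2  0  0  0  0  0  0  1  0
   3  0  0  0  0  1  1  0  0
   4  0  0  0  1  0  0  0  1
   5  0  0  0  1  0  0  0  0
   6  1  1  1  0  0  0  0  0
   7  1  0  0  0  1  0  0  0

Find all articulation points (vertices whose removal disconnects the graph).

An articulation point is a vertex whose removal disconnects the graph.
Articulation points: [0, 3, 4, 6, 7]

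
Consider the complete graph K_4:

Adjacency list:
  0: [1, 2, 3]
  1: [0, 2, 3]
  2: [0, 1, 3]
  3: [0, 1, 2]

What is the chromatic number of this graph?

In K_4, every vertex is adjacent to every other vertex.
Each vertex needs a unique color.
Chromatic number = 4.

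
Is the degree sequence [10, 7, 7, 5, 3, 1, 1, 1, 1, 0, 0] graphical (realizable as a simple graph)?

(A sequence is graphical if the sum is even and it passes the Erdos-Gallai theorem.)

Sum of degrees = 36. Sum is even but fails Erdos-Gallai. The sequence is NOT graphical.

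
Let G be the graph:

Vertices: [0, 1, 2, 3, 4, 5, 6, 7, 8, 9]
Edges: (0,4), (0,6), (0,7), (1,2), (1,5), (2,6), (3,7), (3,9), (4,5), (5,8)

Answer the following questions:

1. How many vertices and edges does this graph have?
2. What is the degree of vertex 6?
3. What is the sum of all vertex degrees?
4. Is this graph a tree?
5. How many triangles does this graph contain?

Count: 10 vertices, 10 edges.
Vertex 6 has neighbors [0, 2], degree = 2.
Handshaking lemma: 2 * 10 = 20.
A tree on 10 vertices has 9 edges. This graph has 10 edges (1 extra). Not a tree.
Number of triangles = 0.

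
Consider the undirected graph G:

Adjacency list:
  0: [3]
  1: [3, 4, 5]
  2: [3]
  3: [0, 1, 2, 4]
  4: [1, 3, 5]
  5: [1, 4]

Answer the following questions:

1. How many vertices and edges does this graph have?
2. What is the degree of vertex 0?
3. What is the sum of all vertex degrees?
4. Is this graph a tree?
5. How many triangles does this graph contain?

Count: 6 vertices, 7 edges.
Vertex 0 has neighbors [3], degree = 1.
Handshaking lemma: 2 * 7 = 14.
A tree on 6 vertices has 5 edges. This graph has 7 edges (2 extra). Not a tree.
Number of triangles = 2.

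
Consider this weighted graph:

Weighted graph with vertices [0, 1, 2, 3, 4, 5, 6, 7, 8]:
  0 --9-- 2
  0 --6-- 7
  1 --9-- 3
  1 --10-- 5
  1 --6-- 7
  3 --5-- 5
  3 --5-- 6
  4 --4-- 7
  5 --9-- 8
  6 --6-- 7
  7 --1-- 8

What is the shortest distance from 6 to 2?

Using Dijkstra's algorithm from vertex 6:
Shortest path: 6 -> 7 -> 0 -> 2
Total weight: 6 + 6 + 9 = 21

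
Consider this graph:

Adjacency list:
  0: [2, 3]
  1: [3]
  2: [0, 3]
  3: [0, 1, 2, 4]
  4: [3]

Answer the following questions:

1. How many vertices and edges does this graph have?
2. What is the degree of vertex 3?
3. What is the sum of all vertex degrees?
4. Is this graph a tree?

Count: 5 vertices, 5 edges.
Vertex 3 has neighbors [0, 1, 2, 4], degree = 4.
Handshaking lemma: 2 * 5 = 10.
A tree on 5 vertices has 4 edges. This graph has 5 edges (1 extra). Not a tree.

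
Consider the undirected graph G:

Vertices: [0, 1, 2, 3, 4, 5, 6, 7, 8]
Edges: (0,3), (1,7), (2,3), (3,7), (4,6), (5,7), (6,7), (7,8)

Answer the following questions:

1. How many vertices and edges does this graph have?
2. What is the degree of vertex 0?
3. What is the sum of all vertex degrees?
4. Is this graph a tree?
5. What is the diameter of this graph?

Count: 9 vertices, 8 edges.
Vertex 0 has neighbors [3], degree = 1.
Handshaking lemma: 2 * 8 = 16.
A graph is a tree iff it is connected and has exactly n-1 edges. This graph is connected (all 9 vertices in one component) and has 9-1 = 8 edges. It is a tree.
Diameter (longest shortest path) = 4.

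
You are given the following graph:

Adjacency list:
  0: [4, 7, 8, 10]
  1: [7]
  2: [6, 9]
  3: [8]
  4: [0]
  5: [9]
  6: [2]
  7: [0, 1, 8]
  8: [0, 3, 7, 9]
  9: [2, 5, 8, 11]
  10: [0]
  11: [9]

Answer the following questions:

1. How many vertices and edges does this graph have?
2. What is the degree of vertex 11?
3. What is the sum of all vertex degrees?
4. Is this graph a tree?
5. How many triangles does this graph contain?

Count: 12 vertices, 12 edges.
Vertex 11 has neighbors [9], degree = 1.
Handshaking lemma: 2 * 12 = 24.
A tree on 12 vertices has 11 edges. This graph has 12 edges (1 extra). Not a tree.
Number of triangles = 1.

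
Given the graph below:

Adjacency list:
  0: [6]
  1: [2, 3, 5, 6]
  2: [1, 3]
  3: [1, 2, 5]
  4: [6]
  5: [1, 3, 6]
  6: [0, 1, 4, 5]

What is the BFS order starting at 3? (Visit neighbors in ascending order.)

BFS from vertex 3 (neighbors processed in ascending order):
Visit order: 3, 1, 2, 5, 6, 0, 4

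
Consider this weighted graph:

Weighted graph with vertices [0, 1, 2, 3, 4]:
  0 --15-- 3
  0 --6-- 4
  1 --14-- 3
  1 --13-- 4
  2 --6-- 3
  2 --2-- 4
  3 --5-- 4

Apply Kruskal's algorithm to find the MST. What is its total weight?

Applying Kruskal's algorithm (sort edges by weight, add if no cycle):
  Add (2,4) w=2
  Add (3,4) w=5
  Add (0,4) w=6
  Skip (2,3) w=6 (creates cycle)
  Add (1,4) w=13
  Skip (1,3) w=14 (creates cycle)
  Skip (0,3) w=15 (creates cycle)
MST weight = 26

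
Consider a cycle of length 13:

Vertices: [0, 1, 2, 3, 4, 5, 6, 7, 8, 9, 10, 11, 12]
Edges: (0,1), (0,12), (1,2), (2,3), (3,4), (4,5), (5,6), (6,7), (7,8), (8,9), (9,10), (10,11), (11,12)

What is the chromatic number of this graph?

This is an odd cycle (C_13). Odd cycles are not bipartite (any 2-coloring forces two adjacent vertices to match), and 3 colors suffice.
Chromatic number = 3.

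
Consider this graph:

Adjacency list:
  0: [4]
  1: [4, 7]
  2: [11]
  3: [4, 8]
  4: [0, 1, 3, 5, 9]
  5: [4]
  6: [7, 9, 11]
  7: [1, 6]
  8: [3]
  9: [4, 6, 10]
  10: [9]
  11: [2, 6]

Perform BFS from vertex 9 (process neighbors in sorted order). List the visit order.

BFS from vertex 9 (neighbors processed in ascending order):
Visit order: 9, 4, 6, 10, 0, 1, 3, 5, 7, 11, 8, 2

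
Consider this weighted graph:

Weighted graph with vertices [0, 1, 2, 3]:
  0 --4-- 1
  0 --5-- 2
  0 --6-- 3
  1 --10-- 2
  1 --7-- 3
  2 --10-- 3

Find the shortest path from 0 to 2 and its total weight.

Using Dijkstra's algorithm from vertex 0:
Shortest path: 0 -> 2
Total weight: 5 = 5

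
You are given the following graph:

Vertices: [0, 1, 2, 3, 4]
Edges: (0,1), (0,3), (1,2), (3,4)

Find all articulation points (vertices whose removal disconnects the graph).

An articulation point is a vertex whose removal disconnects the graph.
Articulation points: [0, 1, 3]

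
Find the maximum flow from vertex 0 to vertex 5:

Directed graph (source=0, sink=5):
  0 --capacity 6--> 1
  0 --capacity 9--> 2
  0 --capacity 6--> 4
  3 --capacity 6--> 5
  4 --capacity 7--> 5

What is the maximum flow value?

Computing max flow:
  Flow on (0->4): 6/6
  Flow on (4->5): 6/7
Maximum flow = 6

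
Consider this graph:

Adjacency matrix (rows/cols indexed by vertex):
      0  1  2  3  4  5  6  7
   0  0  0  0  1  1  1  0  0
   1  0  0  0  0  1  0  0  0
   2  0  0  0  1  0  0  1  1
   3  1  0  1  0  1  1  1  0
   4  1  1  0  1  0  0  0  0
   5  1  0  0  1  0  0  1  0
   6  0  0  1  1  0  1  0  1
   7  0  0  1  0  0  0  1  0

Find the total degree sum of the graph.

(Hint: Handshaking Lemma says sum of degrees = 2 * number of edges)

Count edges: 12 edges.
By Handshaking Lemma: sum of degrees = 2 * 12 = 24.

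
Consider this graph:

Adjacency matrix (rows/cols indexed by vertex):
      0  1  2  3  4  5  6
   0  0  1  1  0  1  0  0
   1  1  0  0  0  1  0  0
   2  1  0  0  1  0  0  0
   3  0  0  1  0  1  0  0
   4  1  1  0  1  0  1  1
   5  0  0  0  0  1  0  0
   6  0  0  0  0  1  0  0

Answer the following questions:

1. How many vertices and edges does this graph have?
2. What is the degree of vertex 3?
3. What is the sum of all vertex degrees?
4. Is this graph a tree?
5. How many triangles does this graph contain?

Count: 7 vertices, 8 edges.
Vertex 3 has neighbors [2, 4], degree = 2.
Handshaking lemma: 2 * 8 = 16.
A tree on 7 vertices has 6 edges. This graph has 8 edges (2 extra). Not a tree.
Number of triangles = 1.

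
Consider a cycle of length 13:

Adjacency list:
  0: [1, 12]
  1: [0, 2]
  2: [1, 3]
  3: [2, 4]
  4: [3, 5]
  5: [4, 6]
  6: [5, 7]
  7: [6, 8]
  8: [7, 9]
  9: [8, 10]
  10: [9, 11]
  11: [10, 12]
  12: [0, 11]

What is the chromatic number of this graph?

This is an odd cycle (C_13). Odd cycles are not bipartite (any 2-coloring forces two adjacent vertices to match), and 3 colors suffice.
Chromatic number = 3.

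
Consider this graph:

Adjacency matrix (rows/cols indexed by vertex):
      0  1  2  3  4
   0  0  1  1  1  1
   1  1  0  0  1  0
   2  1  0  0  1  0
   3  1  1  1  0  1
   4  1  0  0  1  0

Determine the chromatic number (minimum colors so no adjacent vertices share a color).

The graph has a maximum clique of size 3 (lower bound on chromatic number).
A valid 3-coloring: {0: 0, 1: 2, 2: 2, 3: 1, 4: 2}.
Chromatic number = 3.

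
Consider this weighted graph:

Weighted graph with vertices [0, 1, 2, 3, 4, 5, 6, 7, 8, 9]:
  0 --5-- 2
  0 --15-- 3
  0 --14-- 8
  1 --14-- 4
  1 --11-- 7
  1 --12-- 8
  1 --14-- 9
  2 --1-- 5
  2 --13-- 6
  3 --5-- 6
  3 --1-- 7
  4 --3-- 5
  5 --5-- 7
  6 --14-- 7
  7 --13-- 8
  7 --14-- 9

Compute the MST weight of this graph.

Applying Kruskal's algorithm (sort edges by weight, add if no cycle):
  Add (2,5) w=1
  Add (3,7) w=1
  Add (4,5) w=3
  Add (0,2) w=5
  Add (3,6) w=5
  Add (5,7) w=5
  Add (1,7) w=11
  Add (1,8) w=12
  Skip (2,6) w=13 (creates cycle)
  Skip (7,8) w=13 (creates cycle)
  Skip (0,8) w=14 (creates cycle)
  Add (1,9) w=14
  Skip (1,4) w=14 (creates cycle)
  Skip (6,7) w=14 (creates cycle)
  Skip (7,9) w=14 (creates cycle)
  Skip (0,3) w=15 (creates cycle)
MST weight = 57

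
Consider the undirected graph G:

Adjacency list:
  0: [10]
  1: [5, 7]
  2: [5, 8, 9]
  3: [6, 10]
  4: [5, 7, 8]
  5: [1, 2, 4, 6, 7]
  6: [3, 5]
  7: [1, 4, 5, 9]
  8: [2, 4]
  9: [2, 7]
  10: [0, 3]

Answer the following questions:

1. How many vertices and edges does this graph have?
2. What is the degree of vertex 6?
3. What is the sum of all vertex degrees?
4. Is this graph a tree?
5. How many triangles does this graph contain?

Count: 11 vertices, 14 edges.
Vertex 6 has neighbors [3, 5], degree = 2.
Handshaking lemma: 2 * 14 = 28.
A tree on 11 vertices has 10 edges. This graph has 14 edges (4 extra). Not a tree.
Number of triangles = 2.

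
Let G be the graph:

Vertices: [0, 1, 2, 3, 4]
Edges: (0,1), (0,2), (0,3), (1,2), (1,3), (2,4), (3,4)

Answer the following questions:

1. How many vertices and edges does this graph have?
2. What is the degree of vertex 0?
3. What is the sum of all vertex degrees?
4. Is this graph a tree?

Count: 5 vertices, 7 edges.
Vertex 0 has neighbors [1, 2, 3], degree = 3.
Handshaking lemma: 2 * 7 = 14.
A tree on 5 vertices has 4 edges. This graph has 7 edges (3 extra). Not a tree.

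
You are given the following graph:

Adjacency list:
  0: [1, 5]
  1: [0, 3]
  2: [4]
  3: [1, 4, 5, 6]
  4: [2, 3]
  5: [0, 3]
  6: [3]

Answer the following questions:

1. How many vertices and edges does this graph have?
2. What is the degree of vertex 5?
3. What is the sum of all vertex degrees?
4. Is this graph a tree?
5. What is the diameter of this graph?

Count: 7 vertices, 7 edges.
Vertex 5 has neighbors [0, 3], degree = 2.
Handshaking lemma: 2 * 7 = 14.
A tree on 7 vertices has 6 edges. This graph has 7 edges (1 extra). Not a tree.
Diameter (longest shortest path) = 4.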